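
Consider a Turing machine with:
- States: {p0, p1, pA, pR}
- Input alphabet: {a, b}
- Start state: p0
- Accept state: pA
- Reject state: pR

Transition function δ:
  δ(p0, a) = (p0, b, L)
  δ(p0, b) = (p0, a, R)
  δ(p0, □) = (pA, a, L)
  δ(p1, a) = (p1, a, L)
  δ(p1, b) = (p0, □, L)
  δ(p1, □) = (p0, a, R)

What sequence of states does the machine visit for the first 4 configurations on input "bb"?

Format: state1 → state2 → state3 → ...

Execution trace:
Initial: [p0]bb
Step 1: δ(p0, b) = (p0, a, R) → a[p0]b
Step 2: δ(p0, b) = (p0, a, R) → aa[p0]□
Step 3: δ(p0, □) = (pA, a, L) → a[pA]aa

The machine reaches the accept state pA and halts.

State sequence: p0 → p0 → p0 → pA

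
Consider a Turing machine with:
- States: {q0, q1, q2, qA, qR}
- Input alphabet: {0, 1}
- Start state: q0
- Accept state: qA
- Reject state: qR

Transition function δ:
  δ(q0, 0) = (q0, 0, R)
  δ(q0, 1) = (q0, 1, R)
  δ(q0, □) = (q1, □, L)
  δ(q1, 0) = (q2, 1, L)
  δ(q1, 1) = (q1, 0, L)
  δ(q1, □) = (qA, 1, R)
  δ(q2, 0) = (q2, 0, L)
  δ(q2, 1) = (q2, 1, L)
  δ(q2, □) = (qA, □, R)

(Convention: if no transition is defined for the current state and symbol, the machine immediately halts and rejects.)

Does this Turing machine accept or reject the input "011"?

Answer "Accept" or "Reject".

Execution trace:
Initial: [q0]011
Step 1: δ(q0, 0) = (q0, 0, R) → 0[q0]11
Step 2: δ(q0, 1) = (q0, 1, R) → 01[q0]1
Step 3: δ(q0, 1) = (q0, 1, R) → 011[q0]□
Step 4: δ(q0, □) = (q1, □, L) → 01[q1]1□
Step 5: δ(q1, 1) = (q1, 0, L) → 0[q1]10□
Step 6: δ(q1, 1) = (q1, 0, L) → [q1]000□
Step 7: δ(q1, 0) = (q2, 1, L) → [q2]□100□
Step 8: δ(q2, □) = (qA, □, R) → □[qA]100□

The machine reaches the accept state qA and halts.

Answer: Accept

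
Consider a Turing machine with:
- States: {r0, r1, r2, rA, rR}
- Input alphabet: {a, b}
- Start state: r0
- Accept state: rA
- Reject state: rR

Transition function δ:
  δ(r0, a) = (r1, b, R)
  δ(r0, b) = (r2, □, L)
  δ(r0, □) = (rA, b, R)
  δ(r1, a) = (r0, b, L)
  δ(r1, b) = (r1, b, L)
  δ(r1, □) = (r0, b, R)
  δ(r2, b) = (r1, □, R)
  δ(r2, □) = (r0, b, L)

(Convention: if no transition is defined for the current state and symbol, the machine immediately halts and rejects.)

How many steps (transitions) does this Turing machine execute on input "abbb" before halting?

Execution trace:
Initial: [r0]abbb
Step 1: δ(r0, a) = (r1, b, R) → b[r1]bbb
Step 2: δ(r1, b) = (r1, b, L) → [r1]bbbb
Step 3: δ(r1, b) = (r1, b, L) → [r1]□bbbb
Step 4: δ(r1, □) = (r0, b, R) → b[r0]bbbb
Step 5: δ(r0, b) = (r2, □, L) → [r2]b□bbb
Step 6: δ(r2, b) = (r1, □, R) → □[r1]□bbb
Step 7: δ(r1, □) = (r0, b, R) → □b[r0]bbb
Step 8: δ(r0, b) = (r2, □, L) → □[r2]b□bb
Step 9: δ(r2, b) = (r1, □, R) → □□[r1]□bb
Step 10: δ(r1, □) = (r0, b, R) → □□b[r0]bb
Step 11: δ(r0, b) = (r2, □, L) → □□[r2]b□b
Step 12: δ(r2, b) = (r1, □, R) → □□□[r1]□b
Step 13: δ(r1, □) = (r0, b, R) → □□□b[r0]b
Step 14: δ(r0, b) = (r2, □, L) → □□□[r2]b□
Step 15: δ(r2, b) = (r1, □, R) → □□□□[r1]□
Step 16: δ(r1, □) = (r0, b, R) → □□□□b[r0]□
Step 17: δ(r0, □) = (rA, b, R) → □□□□bb[rA]□

The machine reaches the accept state rA and halts.

The machine executed 17 steps before halting.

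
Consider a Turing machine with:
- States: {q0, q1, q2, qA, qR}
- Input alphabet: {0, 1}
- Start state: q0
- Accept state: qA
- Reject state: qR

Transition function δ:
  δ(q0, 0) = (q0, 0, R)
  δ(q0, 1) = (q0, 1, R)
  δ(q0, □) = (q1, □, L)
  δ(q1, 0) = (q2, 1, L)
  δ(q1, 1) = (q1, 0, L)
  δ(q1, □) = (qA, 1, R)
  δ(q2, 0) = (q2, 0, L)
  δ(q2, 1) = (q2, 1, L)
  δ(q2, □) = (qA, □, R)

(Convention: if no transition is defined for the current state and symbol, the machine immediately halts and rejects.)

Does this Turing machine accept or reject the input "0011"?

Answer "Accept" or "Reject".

Execution trace:
Initial: [q0]0011
Step 1: δ(q0, 0) = (q0, 0, R) → 0[q0]011
Step 2: δ(q0, 0) = (q0, 0, R) → 00[q0]11
Step 3: δ(q0, 1) = (q0, 1, R) → 001[q0]1
Step 4: δ(q0, 1) = (q0, 1, R) → 0011[q0]□
Step 5: δ(q0, □) = (q1, □, L) → 001[q1]1□
Step 6: δ(q1, 1) = (q1, 0, L) → 00[q1]10□
Step 7: δ(q1, 1) = (q1, 0, L) → 0[q1]000□
Step 8: δ(q1, 0) = (q2, 1, L) → [q2]0100□
Step 9: δ(q2, 0) = (q2, 0, L) → [q2]□0100□
Step 10: δ(q2, □) = (qA, □, R) → □[qA]0100□

The machine reaches the accept state qA and halts.

Answer: Accept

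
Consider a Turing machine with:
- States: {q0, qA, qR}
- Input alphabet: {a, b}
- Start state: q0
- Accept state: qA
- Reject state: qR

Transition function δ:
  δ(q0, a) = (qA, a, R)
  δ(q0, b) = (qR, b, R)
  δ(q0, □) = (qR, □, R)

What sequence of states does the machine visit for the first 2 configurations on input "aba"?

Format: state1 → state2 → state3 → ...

Execution trace:
Initial: [q0]aba
Step 1: δ(q0, a) = (qA, a, R) → a[qA]ba

The machine reaches the accept state qA and halts.

State sequence: q0 → qA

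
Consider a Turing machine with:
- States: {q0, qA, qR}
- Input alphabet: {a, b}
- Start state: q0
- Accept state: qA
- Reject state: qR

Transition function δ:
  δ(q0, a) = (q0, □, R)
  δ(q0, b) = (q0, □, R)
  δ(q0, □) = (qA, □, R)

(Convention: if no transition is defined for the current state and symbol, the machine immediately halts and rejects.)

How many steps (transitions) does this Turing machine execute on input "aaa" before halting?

Execution trace:
Initial: [q0]aaa
Step 1: δ(q0, a) = (q0, □, R) → □[q0]aa
Step 2: δ(q0, a) = (q0, □, R) → □□[q0]a
Step 3: δ(q0, a) = (q0, □, R) → □□□[q0]□
Step 4: δ(q0, □) = (qA, □, R) → □□□□[qA]□

The machine reaches the accept state qA and halts.

The machine executed 4 steps before halting.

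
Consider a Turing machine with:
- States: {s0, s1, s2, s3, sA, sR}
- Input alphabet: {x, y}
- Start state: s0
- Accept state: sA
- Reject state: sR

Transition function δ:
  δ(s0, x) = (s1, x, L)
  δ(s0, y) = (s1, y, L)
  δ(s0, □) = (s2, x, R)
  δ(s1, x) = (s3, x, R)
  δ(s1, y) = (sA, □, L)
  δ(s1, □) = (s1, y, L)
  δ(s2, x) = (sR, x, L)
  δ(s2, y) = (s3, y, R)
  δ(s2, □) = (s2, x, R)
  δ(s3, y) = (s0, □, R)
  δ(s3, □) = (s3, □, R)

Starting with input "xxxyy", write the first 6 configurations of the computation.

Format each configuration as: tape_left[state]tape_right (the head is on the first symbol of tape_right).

Transitions applied:
Step 1: δ(s0, x) = (s1, x, L)
Step 2: δ(s1, □) = (s1, y, L)
Step 3: δ(s1, □) = (s1, y, L)
Step 4: δ(s1, □) = (s1, y, L)
Step 5: δ(s1, □) = (s1, y, L)

The first 6 configurations are:
[s0]xxxyy ⊢ [s1]□xxxyy ⊢ [s1]□yxxxyy ⊢ [s1]□yyxxxyy ⊢ [s1]□yyyxxxyy ⊢ [s1]□yyyyxxxyy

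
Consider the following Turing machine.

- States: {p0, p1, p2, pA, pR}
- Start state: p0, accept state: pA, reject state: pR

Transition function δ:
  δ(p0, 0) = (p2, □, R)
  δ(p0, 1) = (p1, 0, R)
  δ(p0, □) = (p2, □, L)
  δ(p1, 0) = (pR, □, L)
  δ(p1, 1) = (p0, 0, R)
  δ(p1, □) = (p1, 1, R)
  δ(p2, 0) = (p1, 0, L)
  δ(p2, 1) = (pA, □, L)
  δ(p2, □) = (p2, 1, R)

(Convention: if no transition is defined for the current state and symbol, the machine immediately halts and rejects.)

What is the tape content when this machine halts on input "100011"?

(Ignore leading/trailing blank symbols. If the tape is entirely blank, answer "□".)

Execution trace:
Initial: [p0]100011
Step 1: δ(p0, 1) = (p1, 0, R) → 0[p1]00011
Step 2: δ(p1, 0) = (pR, □, L) → [pR]0□0011

The machine reaches the reject state pR and halts.

Final tape (ignoring leading/trailing blanks): 0□0011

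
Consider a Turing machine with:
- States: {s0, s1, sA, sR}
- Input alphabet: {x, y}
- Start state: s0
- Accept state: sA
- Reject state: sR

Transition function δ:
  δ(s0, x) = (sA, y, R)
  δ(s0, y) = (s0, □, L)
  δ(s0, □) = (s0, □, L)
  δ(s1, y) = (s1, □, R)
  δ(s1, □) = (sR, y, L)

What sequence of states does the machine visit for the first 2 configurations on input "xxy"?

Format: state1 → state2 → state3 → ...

Execution trace:
Initial: [s0]xxy
Step 1: δ(s0, x) = (sA, y, R) → y[sA]xy

The machine reaches the accept state sA and halts.

State sequence: s0 → sA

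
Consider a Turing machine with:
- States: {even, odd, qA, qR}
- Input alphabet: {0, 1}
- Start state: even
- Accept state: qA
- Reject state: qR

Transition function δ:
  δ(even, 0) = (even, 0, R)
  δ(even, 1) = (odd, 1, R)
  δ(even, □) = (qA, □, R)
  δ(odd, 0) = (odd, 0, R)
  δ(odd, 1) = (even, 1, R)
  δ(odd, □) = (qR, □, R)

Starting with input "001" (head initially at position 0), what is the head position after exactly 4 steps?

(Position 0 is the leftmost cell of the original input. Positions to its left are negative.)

Execution trace (head position shown):
Step 0: [even]001  (head at position 0)
Step 1: move right → 0[even]01  (head at position 1)
Step 2: move right → 00[even]1  (head at position 2)
Step 3: move right → 001[odd]□  (head at position 3)
Step 4: move right → 001□[qR]□  (head at position 4)

After 4 steps, the head is at position 4.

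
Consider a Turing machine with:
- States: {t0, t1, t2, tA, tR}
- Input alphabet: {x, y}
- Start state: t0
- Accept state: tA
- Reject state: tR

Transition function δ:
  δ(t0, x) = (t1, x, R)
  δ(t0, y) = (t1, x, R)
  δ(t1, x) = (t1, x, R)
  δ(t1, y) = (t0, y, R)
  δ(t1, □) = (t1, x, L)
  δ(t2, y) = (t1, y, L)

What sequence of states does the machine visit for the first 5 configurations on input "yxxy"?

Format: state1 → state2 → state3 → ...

Execution trace:
Initial: [t0]yxxy
Step 1: δ(t0, y) = (t1, x, R) → x[t1]xxy
Step 2: δ(t1, x) = (t1, x, R) → xx[t1]xy
Step 3: δ(t1, x) = (t1, x, R) → xxx[t1]y
Step 4: δ(t1, y) = (t0, y, R) → xxxy[t0]□

No transition is defined for δ(t0, □). By convention the machine halts and rejects.

State sequence: t0 → t1 → t1 → t1 → t0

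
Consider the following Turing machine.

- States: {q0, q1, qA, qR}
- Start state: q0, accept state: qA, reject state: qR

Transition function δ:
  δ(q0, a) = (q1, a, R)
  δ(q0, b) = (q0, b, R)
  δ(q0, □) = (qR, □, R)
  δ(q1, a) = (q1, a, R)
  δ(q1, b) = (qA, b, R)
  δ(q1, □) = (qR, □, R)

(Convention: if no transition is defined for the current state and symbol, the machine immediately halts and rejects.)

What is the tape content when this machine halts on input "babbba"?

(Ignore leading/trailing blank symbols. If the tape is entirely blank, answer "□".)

Execution trace:
Initial: [q0]babbba
Step 1: δ(q0, b) = (q0, b, R) → b[q0]abbba
Step 2: δ(q0, a) = (q1, a, R) → ba[q1]bbba
Step 3: δ(q1, b) = (qA, b, R) → bab[qA]bba

The machine reaches the accept state qA and halts.

Final tape (ignoring leading/trailing blanks): babbba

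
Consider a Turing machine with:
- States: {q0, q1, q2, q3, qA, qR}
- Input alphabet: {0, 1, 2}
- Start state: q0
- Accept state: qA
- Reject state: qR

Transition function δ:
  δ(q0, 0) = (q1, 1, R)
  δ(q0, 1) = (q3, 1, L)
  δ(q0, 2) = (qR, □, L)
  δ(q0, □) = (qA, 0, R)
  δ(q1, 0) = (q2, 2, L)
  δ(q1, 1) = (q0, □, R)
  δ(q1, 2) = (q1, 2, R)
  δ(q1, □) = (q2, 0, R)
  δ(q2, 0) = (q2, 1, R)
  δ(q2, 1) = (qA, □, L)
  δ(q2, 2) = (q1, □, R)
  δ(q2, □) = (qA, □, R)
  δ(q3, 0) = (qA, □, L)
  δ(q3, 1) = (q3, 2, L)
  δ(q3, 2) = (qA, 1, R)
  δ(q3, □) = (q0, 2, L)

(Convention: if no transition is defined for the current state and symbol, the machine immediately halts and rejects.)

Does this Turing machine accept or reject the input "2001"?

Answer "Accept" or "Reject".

Execution trace:
Initial: [q0]2001
Step 1: δ(q0, 2) = (qR, □, L) → [qR]□□001

The machine reaches the reject state qR and halts.

Answer: Reject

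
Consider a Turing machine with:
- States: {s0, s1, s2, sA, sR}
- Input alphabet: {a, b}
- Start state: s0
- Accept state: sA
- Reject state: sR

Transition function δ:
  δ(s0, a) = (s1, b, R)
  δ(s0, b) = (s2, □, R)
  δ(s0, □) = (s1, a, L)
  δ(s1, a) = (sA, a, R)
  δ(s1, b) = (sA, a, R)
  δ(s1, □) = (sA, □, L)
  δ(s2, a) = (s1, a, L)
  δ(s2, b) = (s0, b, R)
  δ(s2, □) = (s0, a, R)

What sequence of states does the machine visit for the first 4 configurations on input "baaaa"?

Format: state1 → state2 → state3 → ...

Execution trace:
Initial: [s0]baaaa
Step 1: δ(s0, b) = (s2, □, R) → □[s2]aaaa
Step 2: δ(s2, a) = (s1, a, L) → [s1]□aaaa
Step 3: δ(s1, □) = (sA, □, L) → [sA]□□aaaa

The machine reaches the accept state sA and halts.

State sequence: s0 → s2 → s1 → sA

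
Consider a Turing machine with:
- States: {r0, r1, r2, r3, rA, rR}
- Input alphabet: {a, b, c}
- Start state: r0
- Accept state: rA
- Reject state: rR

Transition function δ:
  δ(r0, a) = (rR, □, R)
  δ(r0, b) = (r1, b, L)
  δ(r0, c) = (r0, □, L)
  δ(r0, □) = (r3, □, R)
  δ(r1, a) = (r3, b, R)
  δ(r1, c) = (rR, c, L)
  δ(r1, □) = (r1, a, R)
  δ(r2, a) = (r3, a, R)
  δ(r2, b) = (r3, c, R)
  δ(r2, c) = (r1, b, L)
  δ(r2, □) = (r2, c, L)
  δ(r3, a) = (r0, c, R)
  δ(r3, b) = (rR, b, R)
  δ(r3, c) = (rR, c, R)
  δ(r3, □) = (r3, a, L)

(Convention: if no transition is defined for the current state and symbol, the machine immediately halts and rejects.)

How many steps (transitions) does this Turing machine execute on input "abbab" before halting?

Execution trace:
Initial: [r0]abbab
Step 1: δ(r0, a) = (rR, □, R) → □[rR]bbab

The machine reaches the reject state rR and halts.

The machine executed 1 step before halting.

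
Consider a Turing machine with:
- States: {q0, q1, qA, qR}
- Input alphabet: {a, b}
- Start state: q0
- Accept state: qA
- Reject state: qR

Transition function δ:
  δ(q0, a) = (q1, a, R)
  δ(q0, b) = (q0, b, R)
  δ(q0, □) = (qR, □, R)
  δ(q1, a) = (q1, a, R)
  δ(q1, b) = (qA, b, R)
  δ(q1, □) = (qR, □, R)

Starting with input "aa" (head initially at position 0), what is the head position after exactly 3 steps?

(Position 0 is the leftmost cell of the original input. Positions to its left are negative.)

Execution trace (head position shown):
Step 0: [q0]aa  (head at position 0)
Step 1: move right → a[q1]a  (head at position 1)
Step 2: move right → aa[q1]□  (head at position 2)
Step 3: move right → aa□[qR]□  (head at position 3)

After 3 steps, the head is at position 3.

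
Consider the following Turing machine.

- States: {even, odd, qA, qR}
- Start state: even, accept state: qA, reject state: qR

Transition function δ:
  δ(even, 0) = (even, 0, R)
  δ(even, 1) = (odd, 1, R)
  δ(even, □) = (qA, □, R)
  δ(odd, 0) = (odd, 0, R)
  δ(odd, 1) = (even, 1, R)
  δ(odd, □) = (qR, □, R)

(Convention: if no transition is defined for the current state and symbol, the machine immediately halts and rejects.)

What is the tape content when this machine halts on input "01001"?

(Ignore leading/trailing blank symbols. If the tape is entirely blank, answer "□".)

Execution trace:
Initial: [even]01001
Step 1: δ(even, 0) = (even, 0, R) → 0[even]1001
Step 2: δ(even, 1) = (odd, 1, R) → 01[odd]001
Step 3: δ(odd, 0) = (odd, 0, R) → 010[odd]01
Step 4: δ(odd, 0) = (odd, 0, R) → 0100[odd]1
Step 5: δ(odd, 1) = (even, 1, R) → 01001[even]□
Step 6: δ(even, □) = (qA, □, R) → 01001□[qA]□

The machine reaches the accept state qA and halts.

Final tape (ignoring leading/trailing blanks): 01001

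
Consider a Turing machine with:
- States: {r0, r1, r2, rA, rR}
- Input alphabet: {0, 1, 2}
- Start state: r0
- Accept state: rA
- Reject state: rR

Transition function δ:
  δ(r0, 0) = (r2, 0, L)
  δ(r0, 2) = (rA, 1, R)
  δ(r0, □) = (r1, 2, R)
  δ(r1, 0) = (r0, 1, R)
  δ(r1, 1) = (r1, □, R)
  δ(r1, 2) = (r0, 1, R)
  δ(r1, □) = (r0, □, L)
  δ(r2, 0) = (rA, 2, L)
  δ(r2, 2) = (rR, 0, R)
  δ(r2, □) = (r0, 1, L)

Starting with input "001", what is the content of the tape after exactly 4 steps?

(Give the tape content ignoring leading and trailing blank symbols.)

Execution trace:
Initial: [r0]001
Step 1: δ(r0, 0) = (r2, 0, L) → [r2]□001
Step 2: δ(r2, □) = (r0, 1, L) → [r0]□1001
Step 3: δ(r0, □) = (r1, 2, R) → 2[r1]1001
Step 4: δ(r1, 1) = (r1, □, R) → 2□[r1]001

After 4 steps, the tape (ignoring leading/trailing blanks) is: 2□001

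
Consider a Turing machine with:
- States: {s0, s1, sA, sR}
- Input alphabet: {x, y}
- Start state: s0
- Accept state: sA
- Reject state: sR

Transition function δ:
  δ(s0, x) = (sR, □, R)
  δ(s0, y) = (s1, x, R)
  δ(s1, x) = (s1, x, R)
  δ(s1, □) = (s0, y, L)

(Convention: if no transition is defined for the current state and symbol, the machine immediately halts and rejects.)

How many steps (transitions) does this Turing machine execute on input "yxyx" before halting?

Execution trace:
Initial: [s0]yxyx
Step 1: δ(s0, y) = (s1, x, R) → x[s1]xyx
Step 2: δ(s1, x) = (s1, x, R) → xx[s1]yx

No transition is defined for δ(s1, y). By convention the machine halts and rejects.

The machine executed 2 steps before halting.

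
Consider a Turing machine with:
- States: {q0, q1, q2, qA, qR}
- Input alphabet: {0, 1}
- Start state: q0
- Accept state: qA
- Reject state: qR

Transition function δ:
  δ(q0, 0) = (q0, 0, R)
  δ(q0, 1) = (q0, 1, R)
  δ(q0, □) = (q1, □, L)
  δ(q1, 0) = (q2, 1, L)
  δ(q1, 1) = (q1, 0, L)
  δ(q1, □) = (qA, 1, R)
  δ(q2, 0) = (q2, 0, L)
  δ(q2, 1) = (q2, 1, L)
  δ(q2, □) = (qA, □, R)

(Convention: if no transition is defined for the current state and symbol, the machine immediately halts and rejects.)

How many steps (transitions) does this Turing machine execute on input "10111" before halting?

Execution trace:
Initial: [q0]10111
Step 1: δ(q0, 1) = (q0, 1, R) → 1[q0]0111
Step 2: δ(q0, 0) = (q0, 0, R) → 10[q0]111
Step 3: δ(q0, 1) = (q0, 1, R) → 101[q0]11
Step 4: δ(q0, 1) = (q0, 1, R) → 1011[q0]1
Step 5: δ(q0, 1) = (q0, 1, R) → 10111[q0]□
Step 6: δ(q0, □) = (q1, □, L) → 1011[q1]1□
Step 7: δ(q1, 1) = (q1, 0, L) → 101[q1]10□
Step 8: δ(q1, 1) = (q1, 0, L) → 10[q1]100□
Step 9: δ(q1, 1) = (q1, 0, L) → 1[q1]0000□
Step 10: δ(q1, 0) = (q2, 1, L) → [q2]11000□
Step 11: δ(q2, 1) = (q2, 1, L) → [q2]□11000□
Step 12: δ(q2, □) = (qA, □, R) → □[qA]11000□

The machine reaches the accept state qA and halts.

The machine executed 12 steps before halting.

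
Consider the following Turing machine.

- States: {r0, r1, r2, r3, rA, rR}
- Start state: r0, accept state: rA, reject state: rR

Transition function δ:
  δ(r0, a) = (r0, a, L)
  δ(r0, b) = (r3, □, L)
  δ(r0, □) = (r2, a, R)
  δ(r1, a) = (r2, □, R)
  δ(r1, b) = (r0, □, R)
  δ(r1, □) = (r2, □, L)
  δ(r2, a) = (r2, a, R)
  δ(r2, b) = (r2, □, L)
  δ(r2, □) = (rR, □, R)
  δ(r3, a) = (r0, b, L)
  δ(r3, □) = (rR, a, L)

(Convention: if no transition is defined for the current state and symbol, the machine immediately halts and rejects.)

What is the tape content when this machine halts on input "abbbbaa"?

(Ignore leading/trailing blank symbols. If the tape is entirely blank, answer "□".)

Execution trace:
Initial: [r0]abbbbaa
Step 1: δ(r0, a) = (r0, a, L) → [r0]□abbbbaa
Step 2: δ(r0, □) = (r2, a, R) → a[r2]abbbbaa
Step 3: δ(r2, a) = (r2, a, R) → aa[r2]bbbbaa
Step 4: δ(r2, b) = (r2, □, L) → a[r2]a□bbbaa
Step 5: δ(r2, a) = (r2, a, R) → aa[r2]□bbbaa
Step 6: δ(r2, □) = (rR, □, R) → aa□[rR]bbbaa

The machine reaches the reject state rR and halts.

Final tape (ignoring leading/trailing blanks): aa□bbbaa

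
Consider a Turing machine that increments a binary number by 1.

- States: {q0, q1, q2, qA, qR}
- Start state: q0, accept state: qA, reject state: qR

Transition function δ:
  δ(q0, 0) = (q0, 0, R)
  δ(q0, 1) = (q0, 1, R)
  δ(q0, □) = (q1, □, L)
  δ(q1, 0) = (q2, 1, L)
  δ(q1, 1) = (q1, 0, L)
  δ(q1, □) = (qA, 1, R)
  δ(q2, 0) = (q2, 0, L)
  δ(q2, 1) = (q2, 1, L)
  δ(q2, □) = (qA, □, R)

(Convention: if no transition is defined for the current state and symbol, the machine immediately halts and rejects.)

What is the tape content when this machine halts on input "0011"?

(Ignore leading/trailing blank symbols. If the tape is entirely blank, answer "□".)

Execution trace:
Initial: [q0]0011
Step 1: δ(q0, 0) = (q0, 0, R) → 0[q0]011
Step 2: δ(q0, 0) = (q0, 0, R) → 00[q0]11
Step 3: δ(q0, 1) = (q0, 1, R) → 001[q0]1
Step 4: δ(q0, 1) = (q0, 1, R) → 0011[q0]□
Step 5: δ(q0, □) = (q1, □, L) → 001[q1]1□
Step 6: δ(q1, 1) = (q1, 0, L) → 00[q1]10□
Step 7: δ(q1, 1) = (q1, 0, L) → 0[q1]000□
Step 8: δ(q1, 0) = (q2, 1, L) → [q2]0100□
Step 9: δ(q2, 0) = (q2, 0, L) → [q2]□0100□
Step 10: δ(q2, □) = (qA, □, R) → □[qA]0100□

The machine reaches the accept state qA and halts.

Final tape (ignoring leading/trailing blanks): 0100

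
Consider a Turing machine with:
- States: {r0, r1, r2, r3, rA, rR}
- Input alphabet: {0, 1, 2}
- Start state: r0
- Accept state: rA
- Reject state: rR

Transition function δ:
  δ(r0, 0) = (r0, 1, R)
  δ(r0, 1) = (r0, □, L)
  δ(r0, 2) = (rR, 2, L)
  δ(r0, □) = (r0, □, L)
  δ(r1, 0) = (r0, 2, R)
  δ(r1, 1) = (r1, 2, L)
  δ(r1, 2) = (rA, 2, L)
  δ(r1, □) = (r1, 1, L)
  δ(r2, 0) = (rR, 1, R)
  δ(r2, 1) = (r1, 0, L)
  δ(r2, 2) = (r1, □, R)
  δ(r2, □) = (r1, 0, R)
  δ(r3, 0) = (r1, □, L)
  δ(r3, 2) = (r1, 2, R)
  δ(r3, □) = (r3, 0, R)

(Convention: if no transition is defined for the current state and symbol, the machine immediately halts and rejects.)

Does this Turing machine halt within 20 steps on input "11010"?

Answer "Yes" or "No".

Execution trace:
Initial: [r0]11010
Step 1: δ(r0, 1) = (r0, □, L) → [r0]□□1010
Step 2: δ(r0, □) = (r0, □, L) → [r0]□□□1010
Step 3: δ(r0, □) = (r0, □, L) → [r0]□□□□1010
Step 4: δ(r0, □) = (r0, □, L) → [r0]□□□□□1010
Step 5: δ(r0, □) = (r0, □, L) → [r0]□□□□□□1010
Step 6: δ(r0, □) = (r0, □, L) → [r0]□□□□□□□1010
Step 7: δ(r0, □) = (r0, □, L) → [r0]□□□□□□□□1010
Step 8: δ(r0, □) = (r0, □, L) → [r0]□□□□□□□□□1010
Step 9: δ(r0, □) = (r0, □, L) → [r0]□□□□□□□□□□1010
Step 10: δ(r0, □) = (r0, □, L) → [r0]□□□□□□□□□□□1010
Step 11: δ(r0, □) = (r0, □, L) → [r0]□□□□□□□□□□□□1010
Step 12: δ(r0, □) = (r0, □, L) → [r0]□□□□□□□□□□□□□1010
Step 13: δ(r0, □) = (r0, □, L) → [r0]□□□□□□□□□□□□□□1010
Step 14: δ(r0, □) = (r0, □, L) → [r0]□□□□□□□□□□□□□□□1010
Step 15: δ(r0, □) = (r0, □, L) → [r0]□□□□□□□□□□□□□□□□1010
Step 16: δ(r0, □) = (r0, □, L) → [r0]□□□□□□□□□□□□□□□□□1010
Step 17: δ(r0, □) = (r0, □, L) → [r0]□□□□□□□□□□□□□□□□□□1010
Step 18: δ(r0, □) = (r0, □, L) → [r0]□□□□□□□□□□□□□□□□□□□1010
Step 19: δ(r0, □) = (r0, □, L) → [r0]□□□□□□□□□□□□□□□□□□□□1010
Step 20: δ(r0, □) = (r0, □, L) → [r0]□□□□□□□□□□□□□□□□□□□□□1010

The machine has not reached a halting state after 20 steps.
The machine did not halt within the 20-step bound.

Answer: No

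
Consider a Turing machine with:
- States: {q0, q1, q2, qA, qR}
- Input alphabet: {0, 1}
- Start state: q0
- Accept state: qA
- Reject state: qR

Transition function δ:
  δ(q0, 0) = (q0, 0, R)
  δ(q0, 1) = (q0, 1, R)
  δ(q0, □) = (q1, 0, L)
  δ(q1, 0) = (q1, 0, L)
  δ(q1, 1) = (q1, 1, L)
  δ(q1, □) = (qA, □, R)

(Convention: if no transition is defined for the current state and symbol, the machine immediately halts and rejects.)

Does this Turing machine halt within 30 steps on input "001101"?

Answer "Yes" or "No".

Execution trace:
Initial: [q0]001101
Step 1: δ(q0, 0) = (q0, 0, R) → 0[q0]01101
Step 2: δ(q0, 0) = (q0, 0, R) → 00[q0]1101
Step 3: δ(q0, 1) = (q0, 1, R) → 001[q0]101
Step 4: δ(q0, 1) = (q0, 1, R) → 0011[q0]01
Step 5: δ(q0, 0) = (q0, 0, R) → 00110[q0]1
Step 6: δ(q0, 1) = (q0, 1, R) → 001101[q0]□
Step 7: δ(q0, □) = (q1, 0, L) → 00110[q1]10
Step 8: δ(q1, 1) = (q1, 1, L) → 0011[q1]010
Step 9: δ(q1, 0) = (q1, 0, L) → 001[q1]1010
Step 10: δ(q1, 1) = (q1, 1, L) → 00[q1]11010
Step 11: δ(q1, 1) = (q1, 1, L) → 0[q1]011010
Step 12: δ(q1, 0) = (q1, 0, L) → [q1]0011010
Step 13: δ(q1, 0) = (q1, 0, L) → [q1]□0011010
Step 14: δ(q1, □) = (qA, □, R) → □[qA]0011010

The machine reaches the accept state qA and halts.
The machine halted after 14 steps (within the 30-step bound).

Answer: Yes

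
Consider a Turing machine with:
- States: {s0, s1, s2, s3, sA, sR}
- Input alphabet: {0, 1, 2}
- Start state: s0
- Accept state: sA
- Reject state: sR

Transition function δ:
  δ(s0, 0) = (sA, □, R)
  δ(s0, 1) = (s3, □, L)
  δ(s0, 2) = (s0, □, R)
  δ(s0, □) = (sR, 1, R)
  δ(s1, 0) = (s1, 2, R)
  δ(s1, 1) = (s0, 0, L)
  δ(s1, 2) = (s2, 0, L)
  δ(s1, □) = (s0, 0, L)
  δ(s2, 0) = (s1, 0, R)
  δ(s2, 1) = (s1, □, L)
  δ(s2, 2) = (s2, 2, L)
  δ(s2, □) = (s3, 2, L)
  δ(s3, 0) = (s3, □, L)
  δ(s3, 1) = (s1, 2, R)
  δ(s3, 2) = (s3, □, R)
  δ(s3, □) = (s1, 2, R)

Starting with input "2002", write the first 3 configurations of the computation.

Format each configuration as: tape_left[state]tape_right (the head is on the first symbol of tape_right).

Transitions applied:
Step 1: δ(s0, 2) = (s0, □, R)
Step 2: δ(s0, 0) = (sA, □, R)

The first 3 configurations are:
[s0]2002 ⊢ □[s0]002 ⊢ □□[sA]02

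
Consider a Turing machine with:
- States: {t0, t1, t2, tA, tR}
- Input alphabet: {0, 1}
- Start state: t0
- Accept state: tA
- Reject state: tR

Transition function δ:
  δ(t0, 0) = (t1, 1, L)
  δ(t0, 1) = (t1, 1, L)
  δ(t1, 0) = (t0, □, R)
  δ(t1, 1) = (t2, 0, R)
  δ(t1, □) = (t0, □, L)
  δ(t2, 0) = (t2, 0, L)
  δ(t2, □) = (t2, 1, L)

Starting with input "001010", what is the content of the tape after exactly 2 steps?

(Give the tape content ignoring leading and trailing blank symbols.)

Execution trace:
Initial: [t0]001010
Step 1: δ(t0, 0) = (t1, 1, L) → [t1]□101010
Step 2: δ(t1, □) = (t0, □, L) → [t0]□□101010

No transition is defined for δ(t0, □). By convention the machine halts and rejects.

After 2 steps, the tape (ignoring leading/trailing blanks) is: 101010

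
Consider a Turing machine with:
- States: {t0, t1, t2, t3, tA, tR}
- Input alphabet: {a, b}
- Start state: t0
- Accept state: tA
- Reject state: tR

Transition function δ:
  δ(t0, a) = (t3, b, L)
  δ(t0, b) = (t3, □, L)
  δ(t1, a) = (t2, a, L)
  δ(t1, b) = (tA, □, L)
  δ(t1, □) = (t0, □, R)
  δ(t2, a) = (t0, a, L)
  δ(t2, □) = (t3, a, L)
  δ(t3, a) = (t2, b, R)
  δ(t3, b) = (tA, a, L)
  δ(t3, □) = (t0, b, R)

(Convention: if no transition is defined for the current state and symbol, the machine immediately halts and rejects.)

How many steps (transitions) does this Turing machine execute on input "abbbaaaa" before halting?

Execution trace:
Initial: [t0]abbbaaaa
Step 1: δ(t0, a) = (t3, b, L) → [t3]□bbbbaaaa
Step 2: δ(t3, □) = (t0, b, R) → b[t0]bbbbaaaa
Step 3: δ(t0, b) = (t3, □, L) → [t3]b□bbbaaaa
Step 4: δ(t3, b) = (tA, a, L) → [tA]□a□bbbaaaa

The machine reaches the accept state tA and halts.

The machine executed 4 steps before halting.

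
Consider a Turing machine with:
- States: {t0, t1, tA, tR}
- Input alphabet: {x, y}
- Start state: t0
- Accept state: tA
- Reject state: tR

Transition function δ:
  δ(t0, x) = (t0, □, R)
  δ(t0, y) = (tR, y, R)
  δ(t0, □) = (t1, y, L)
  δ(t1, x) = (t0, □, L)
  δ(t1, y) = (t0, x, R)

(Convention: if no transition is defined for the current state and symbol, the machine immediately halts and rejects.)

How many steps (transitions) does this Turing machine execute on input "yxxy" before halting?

Execution trace:
Initial: [t0]yxxy
Step 1: δ(t0, y) = (tR, y, R) → y[tR]xxy

The machine reaches the reject state tR and halts.

The machine executed 1 step before halting.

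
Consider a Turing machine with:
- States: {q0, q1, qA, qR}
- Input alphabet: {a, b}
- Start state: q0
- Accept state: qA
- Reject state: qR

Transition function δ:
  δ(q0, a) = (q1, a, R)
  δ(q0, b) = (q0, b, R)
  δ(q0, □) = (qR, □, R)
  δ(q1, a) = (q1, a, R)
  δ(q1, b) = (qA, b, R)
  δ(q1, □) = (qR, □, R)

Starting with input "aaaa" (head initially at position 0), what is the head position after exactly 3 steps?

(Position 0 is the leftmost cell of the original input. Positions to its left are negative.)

Execution trace (head position shown):
Step 0: [q0]aaaa  (head at position 0)
Step 1: move right → a[q1]aaa  (head at position 1)
Step 2: move right → aa[q1]aa  (head at position 2)
Step 3: move right → aaa[q1]a  (head at position 3)

After 3 steps, the head is at position 3.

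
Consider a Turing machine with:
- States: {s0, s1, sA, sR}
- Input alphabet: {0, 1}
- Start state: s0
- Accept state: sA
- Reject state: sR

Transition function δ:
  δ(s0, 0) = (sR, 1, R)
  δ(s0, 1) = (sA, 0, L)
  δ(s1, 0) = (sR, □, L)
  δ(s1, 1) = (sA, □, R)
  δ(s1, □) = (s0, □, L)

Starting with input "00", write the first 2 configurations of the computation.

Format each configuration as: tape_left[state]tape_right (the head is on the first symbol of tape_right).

Transitions applied:
Step 1: δ(s0, 0) = (sR, 1, R)

The first 2 configurations are:
[s0]00 ⊢ 1[sR]0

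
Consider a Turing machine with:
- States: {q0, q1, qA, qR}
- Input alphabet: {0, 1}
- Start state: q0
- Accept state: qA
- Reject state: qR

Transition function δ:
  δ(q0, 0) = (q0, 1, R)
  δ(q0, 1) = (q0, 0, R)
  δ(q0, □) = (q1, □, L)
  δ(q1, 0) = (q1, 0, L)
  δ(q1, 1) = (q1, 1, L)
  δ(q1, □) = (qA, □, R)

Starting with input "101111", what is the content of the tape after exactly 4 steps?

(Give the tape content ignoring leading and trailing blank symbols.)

Execution trace:
Initial: [q0]101111
Step 1: δ(q0, 1) = (q0, 0, R) → 0[q0]01111
Step 2: δ(q0, 0) = (q0, 1, R) → 01[q0]1111
Step 3: δ(q0, 1) = (q0, 0, R) → 010[q0]111
Step 4: δ(q0, 1) = (q0, 0, R) → 0100[q0]11

After 4 steps, the tape (ignoring leading/trailing blanks) is: 010011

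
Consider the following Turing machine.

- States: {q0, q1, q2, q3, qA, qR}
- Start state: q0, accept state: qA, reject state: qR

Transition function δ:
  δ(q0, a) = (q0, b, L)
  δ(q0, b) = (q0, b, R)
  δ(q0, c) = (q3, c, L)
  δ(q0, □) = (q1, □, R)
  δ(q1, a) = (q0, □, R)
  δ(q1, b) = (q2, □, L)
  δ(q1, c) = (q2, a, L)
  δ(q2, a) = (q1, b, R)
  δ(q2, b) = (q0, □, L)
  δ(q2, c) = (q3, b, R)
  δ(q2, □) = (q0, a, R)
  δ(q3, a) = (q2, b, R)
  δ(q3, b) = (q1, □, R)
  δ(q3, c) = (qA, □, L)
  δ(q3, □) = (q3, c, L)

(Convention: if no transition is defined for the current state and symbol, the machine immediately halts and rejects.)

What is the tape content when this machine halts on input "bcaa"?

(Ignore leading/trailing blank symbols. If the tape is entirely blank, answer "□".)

Execution trace:
Initial: [q0]bcaa
Step 1: δ(q0, b) = (q0, b, R) → b[q0]caa
Step 2: δ(q0, c) = (q3, c, L) → [q3]bcaa
Step 3: δ(q3, b) = (q1, □, R) → □[q1]caa
Step 4: δ(q1, c) = (q2, a, L) → [q2]□aaa
Step 5: δ(q2, □) = (q0, a, R) → a[q0]aaa
Step 6: δ(q0, a) = (q0, b, L) → [q0]abaa
Step 7: δ(q0, a) = (q0, b, L) → [q0]□bbaa
Step 8: δ(q0, □) = (q1, □, R) → □[q1]bbaa
Step 9: δ(q1, b) = (q2, □, L) → [q2]□□baa
Step 10: δ(q2, □) = (q0, a, R) → a[q0]□baa
Step 11: δ(q0, □) = (q1, □, R) → a□[q1]baa
Step 12: δ(q1, b) = (q2, □, L) → a[q2]□□aa
Step 13: δ(q2, □) = (q0, a, R) → aa[q0]□aa
Step 14: δ(q0, □) = (q1, □, R) → aa□[q1]aa
Step 15: δ(q1, a) = (q0, □, R) → aa□□[q0]a
Step 16: δ(q0, a) = (q0, b, L) → aa□[q0]□b
Step 17: δ(q0, □) = (q1, □, R) → aa□□[q1]b
Step 18: δ(q1, b) = (q2, □, L) → aa□[q2]□□
Step 19: δ(q2, □) = (q0, a, R) → aa□a[q0]□
Step 20: δ(q0, □) = (q1, □, R) → aa□a□[q1]□

No transition is defined for δ(q1, □). By convention the machine halts and rejects.

Final tape (ignoring leading/trailing blanks): aa□a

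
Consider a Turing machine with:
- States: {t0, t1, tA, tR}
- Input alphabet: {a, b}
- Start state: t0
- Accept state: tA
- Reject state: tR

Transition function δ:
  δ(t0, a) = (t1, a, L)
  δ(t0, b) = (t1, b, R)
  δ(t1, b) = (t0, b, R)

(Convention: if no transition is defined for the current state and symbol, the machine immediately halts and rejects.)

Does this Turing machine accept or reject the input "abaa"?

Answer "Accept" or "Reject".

Execution trace:
Initial: [t0]abaa
Step 1: δ(t0, a) = (t1, a, L) → [t1]□abaa

No transition is defined for δ(t1, □). By convention the machine halts and rejects.

Answer: Reject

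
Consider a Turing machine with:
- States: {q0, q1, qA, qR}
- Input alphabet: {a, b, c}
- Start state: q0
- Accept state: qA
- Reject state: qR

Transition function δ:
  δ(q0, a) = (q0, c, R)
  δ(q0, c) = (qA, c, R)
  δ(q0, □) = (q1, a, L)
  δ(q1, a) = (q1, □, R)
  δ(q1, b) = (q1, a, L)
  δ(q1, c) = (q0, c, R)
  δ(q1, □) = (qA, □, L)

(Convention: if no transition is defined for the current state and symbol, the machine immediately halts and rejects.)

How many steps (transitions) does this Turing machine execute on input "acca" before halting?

Execution trace:
Initial: [q0]acca
Step 1: δ(q0, a) = (q0, c, R) → c[q0]cca
Step 2: δ(q0, c) = (qA, c, R) → cc[qA]ca

The machine reaches the accept state qA and halts.

The machine executed 2 steps before halting.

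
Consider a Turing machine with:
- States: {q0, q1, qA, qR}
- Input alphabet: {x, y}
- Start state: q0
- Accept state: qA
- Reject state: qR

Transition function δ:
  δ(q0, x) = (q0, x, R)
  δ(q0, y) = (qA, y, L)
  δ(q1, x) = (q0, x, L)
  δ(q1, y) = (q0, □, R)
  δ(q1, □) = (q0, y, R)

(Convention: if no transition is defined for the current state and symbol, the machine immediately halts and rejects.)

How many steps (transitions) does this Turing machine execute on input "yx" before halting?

Execution trace:
Initial: [q0]yx
Step 1: δ(q0, y) = (qA, y, L) → [qA]□yx

The machine reaches the accept state qA and halts.

The machine executed 1 step before halting.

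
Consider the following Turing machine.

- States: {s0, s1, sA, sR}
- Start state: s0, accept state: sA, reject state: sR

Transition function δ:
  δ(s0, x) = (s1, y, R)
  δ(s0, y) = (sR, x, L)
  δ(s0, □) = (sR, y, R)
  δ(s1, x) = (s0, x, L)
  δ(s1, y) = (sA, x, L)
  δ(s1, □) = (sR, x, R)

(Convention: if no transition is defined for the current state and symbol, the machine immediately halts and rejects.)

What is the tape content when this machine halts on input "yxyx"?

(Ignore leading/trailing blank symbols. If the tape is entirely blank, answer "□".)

Execution trace:
Initial: [s0]yxyx
Step 1: δ(s0, y) = (sR, x, L) → [sR]□xxyx

The machine reaches the reject state sR and halts.

Final tape (ignoring leading/trailing blanks): xxyx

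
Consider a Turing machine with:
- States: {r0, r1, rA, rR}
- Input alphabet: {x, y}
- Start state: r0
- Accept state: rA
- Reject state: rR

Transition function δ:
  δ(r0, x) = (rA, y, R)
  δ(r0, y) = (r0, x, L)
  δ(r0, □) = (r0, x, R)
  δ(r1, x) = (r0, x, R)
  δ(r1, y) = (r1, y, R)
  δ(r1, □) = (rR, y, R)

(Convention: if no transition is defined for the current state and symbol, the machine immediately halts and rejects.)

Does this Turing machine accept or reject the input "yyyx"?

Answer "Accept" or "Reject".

Execution trace:
Initial: [r0]yyyx
Step 1: δ(r0, y) = (r0, x, L) → [r0]□xyyx
Step 2: δ(r0, □) = (r0, x, R) → x[r0]xyyx
Step 3: δ(r0, x) = (rA, y, R) → xy[rA]yyx

The machine reaches the accept state rA and halts.

Answer: Accept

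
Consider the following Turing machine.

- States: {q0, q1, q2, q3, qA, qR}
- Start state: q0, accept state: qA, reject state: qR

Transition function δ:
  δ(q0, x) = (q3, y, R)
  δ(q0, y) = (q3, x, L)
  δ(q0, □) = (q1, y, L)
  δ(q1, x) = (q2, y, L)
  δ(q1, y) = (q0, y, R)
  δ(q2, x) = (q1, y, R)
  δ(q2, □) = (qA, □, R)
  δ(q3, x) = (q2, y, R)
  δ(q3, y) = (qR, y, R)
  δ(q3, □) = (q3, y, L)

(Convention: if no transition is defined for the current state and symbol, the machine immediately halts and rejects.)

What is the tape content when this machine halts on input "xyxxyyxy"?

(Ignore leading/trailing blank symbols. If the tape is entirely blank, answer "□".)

Execution trace:
Initial: [q0]xyxxyyxy
Step 1: δ(q0, x) = (q3, y, R) → y[q3]yxxyyxy
Step 2: δ(q3, y) = (qR, y, R) → yy[qR]xxyyxy

The machine reaches the reject state qR and halts.

Final tape (ignoring leading/trailing blanks): yyxxyyxy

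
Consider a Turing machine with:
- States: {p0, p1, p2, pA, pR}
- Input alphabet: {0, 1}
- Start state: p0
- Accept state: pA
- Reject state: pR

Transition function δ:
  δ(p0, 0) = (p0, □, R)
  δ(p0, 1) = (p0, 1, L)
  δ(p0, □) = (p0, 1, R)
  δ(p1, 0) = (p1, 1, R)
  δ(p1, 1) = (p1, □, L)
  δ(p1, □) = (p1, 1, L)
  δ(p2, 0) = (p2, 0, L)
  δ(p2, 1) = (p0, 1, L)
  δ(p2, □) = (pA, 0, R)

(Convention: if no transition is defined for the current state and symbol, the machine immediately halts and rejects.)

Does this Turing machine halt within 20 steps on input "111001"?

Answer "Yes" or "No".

Execution trace:
Initial: [p0]111001
Step 1: δ(p0, 1) = (p0, 1, L) → [p0]□111001
Step 2: δ(p0, □) = (p0, 1, R) → 1[p0]111001
Step 3: δ(p0, 1) = (p0, 1, L) → [p0]1111001
Step 4: δ(p0, 1) = (p0, 1, L) → [p0]□1111001
Step 5: δ(p0, □) = (p0, 1, R) → 1[p0]1111001
Step 6: δ(p0, 1) = (p0, 1, L) → [p0]11111001
Step 7: δ(p0, 1) = (p0, 1, L) → [p0]□11111001
Step 8: δ(p0, □) = (p0, 1, R) → 1[p0]11111001
Step 9: δ(p0, 1) = (p0, 1, L) → [p0]111111001
Step 10: δ(p0, 1) = (p0, 1, L) → [p0]□111111001
Step 11: δ(p0, □) = (p0, 1, R) → 1[p0]111111001
Step 12: δ(p0, 1) = (p0, 1, L) → [p0]1111111001
Step 13: δ(p0, 1) = (p0, 1, L) → [p0]□1111111001
Step 14: δ(p0, □) = (p0, 1, R) → 1[p0]1111111001
Step 15: δ(p0, 1) = (p0, 1, L) → [p0]11111111001
Step 16: δ(p0, 1) = (p0, 1, L) → [p0]□11111111001
Step 17: δ(p0, □) = (p0, 1, R) → 1[p0]11111111001
Step 18: δ(p0, 1) = (p0, 1, L) → [p0]111111111001
Step 19: δ(p0, 1) = (p0, 1, L) → [p0]□111111111001
Step 20: δ(p0, □) = (p0, 1, R) → 1[p0]111111111001

The machine has not reached a halting state after 20 steps.
The machine did not halt within the 20-step bound.

Answer: No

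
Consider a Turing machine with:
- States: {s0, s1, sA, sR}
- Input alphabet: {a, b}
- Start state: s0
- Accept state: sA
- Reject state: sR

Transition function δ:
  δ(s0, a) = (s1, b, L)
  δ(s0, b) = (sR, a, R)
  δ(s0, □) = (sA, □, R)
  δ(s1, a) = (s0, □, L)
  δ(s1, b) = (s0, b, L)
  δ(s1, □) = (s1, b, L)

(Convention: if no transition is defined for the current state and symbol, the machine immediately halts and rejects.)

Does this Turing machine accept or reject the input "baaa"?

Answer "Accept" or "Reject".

Execution trace:
Initial: [s0]baaa
Step 1: δ(s0, b) = (sR, a, R) → a[sR]aaa

The machine reaches the reject state sR and halts.

Answer: Reject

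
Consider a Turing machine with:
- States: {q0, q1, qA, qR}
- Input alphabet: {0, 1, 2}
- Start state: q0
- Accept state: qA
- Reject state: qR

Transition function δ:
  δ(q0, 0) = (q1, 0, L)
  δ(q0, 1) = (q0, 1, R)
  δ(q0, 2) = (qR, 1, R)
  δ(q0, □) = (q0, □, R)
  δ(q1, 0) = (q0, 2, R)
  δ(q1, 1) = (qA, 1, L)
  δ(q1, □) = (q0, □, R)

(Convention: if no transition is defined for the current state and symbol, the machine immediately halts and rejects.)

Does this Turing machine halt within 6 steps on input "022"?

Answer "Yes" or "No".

Execution trace:
Initial: [q0]022
Step 1: δ(q0, 0) = (q1, 0, L) → [q1]□022
Step 2: δ(q1, □) = (q0, □, R) → □[q0]022
Step 3: δ(q0, 0) = (q1, 0, L) → [q1]□022
Step 4: δ(q1, □) = (q0, □, R) → □[q0]022
Step 5: δ(q0, 0) = (q1, 0, L) → [q1]□022
Step 6: δ(q1, □) = (q0, □, R) → □[q0]022

The machine has not reached a halting state after 6 steps.
The machine did not halt within the 6-step bound.

Answer: No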